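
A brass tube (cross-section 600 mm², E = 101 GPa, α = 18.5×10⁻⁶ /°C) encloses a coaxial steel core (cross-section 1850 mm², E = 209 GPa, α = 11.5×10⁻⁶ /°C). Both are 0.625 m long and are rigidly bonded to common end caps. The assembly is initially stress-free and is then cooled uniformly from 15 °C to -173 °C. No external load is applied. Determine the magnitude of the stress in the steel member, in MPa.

The brass has the larger α, so on cooling it would change length more than the steel if both were free. The rigid plates force a common final length, so the brass is put into tension and the steel into compression, with equal and opposite forces P (no external load).
Setting the final lengths equal and cancelling L: (α₁ − α₂)ΔT = P/(A₁E₁) + P/(A₂E₂).
|α₁ − α₂|·ΔT = 7×10⁻⁶ × 188 = 0.001316.
1/(A₁E₁) + 1/(A₂E₂) = 1/(600×101×10³) + 1/(1850×209×10³) = 1.909×10⁻⁸ N⁻¹.
P = 0.001316 / 1.909×10⁻⁸ = 68940 N = 68.94 kN.
σ_{steel} = P/A₂ = 68940/1850 = 37.27 MPa, compressive.

σ ≈ 37.3 MPa (compressive)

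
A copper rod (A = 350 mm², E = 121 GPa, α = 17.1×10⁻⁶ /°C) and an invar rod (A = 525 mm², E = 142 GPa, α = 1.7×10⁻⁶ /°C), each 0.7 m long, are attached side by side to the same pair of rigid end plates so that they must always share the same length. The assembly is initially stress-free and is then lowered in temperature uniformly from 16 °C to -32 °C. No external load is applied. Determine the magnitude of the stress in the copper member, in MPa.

σ ≈ 57 MPa (tensile)

Both members must finish at the same length. With the larger α, the copper tends to over-contract; the plates restrain it, putting the copper in tension and the invar in compression. With no external load the two internal forces are equal and opposite, magnitude P.
Compatibility of the two members (thermal + elastic change equal): (α₁ − α₂)ΔT = P·[1/(A₁E₁) + 1/(A₂E₂)].
|α₁ − α₂|·ΔT = 15.4×10⁻⁶ × 48 = 0.0007392.
1/(A₁E₁) + 1/(A₂E₂) = 1/(350×121×10³) + 1/(525×142×10³) = 3.703×10⁻⁸ N⁻¹.
So P = 0.0007392 / 3.703×10⁻⁸ = 19.96 kN.
σ_{copper} = P/A₁ = 19960/350 = 57.04 MPa, tensile.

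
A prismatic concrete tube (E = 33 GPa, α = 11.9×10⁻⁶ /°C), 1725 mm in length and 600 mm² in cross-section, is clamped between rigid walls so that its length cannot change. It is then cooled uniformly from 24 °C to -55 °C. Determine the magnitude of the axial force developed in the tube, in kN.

Full restraint means ε = 0, so the stress is σ = EαΔT = 33×10³ × 11.9×10⁻⁶ × 79 = 31.02 MPa.
Axial force P = σA = 31.02 × 600 = 18610 N = 18.61 kN, tensile.

P ≈ 18.6 kN (tensile)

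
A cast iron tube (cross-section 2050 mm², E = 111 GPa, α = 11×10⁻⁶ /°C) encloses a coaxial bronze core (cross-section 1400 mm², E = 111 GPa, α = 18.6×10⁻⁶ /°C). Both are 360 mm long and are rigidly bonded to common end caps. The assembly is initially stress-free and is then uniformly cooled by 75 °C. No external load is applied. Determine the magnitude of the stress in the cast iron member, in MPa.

σ ≈ 25.7 MPa (compressive)

The bronze has the larger α, so on cooling it would change length more than the cast iron if both were free. The rigid plates force a common final length, so the bronze is put into tension and the cast iron into compression, with equal and opposite forces P (no external load).
Setting the final lengths equal and cancelling L: (α₁ − α₂)ΔT = P/(A₁E₁) + P/(A₂E₂).
|α₁ − α₂|·ΔT = 7.6×10⁻⁶ × 75 = 0.00057.
1/(A₁E₁) + 1/(A₂E₂) = 1/(2050×111×10³) + 1/(1400×111×10³) = 1.083×10⁻⁸ N⁻¹.
So P = 0.00057 / 1.083×10⁻⁸ = 52.63 kN.
σ_{cast iron} = P/A₁ = 52630/2050 = 25.67 MPa, compressive.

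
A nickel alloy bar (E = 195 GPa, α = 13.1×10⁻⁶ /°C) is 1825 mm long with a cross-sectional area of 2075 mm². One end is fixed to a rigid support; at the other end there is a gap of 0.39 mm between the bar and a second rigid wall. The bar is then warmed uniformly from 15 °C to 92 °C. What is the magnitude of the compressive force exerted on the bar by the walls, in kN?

P ≈ 322 kN

Free thermal elongation = αΔT L = 13.1×10⁻⁶ × 77 × 1825 = 1.841 mm.
This exceeds the 0.39 mm gap, so the wall pushes back. The portion of expansion that must be recovered elastically is δ_free − gap = 1.841 − 0.39 = 1.451 mm.
So σ = E(δ_free − g)/L = 195×10³ × 1.451/1825 = 155 MPa.
P = σA = 155 × 2075 = 321.7 kN.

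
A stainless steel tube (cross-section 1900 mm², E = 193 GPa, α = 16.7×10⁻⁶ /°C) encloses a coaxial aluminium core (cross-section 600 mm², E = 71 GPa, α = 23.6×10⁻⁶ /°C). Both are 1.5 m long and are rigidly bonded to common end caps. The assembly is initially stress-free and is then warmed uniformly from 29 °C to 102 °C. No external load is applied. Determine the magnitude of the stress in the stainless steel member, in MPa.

Both members must finish at the same length. With the larger α, the aluminium tends to over-expand; the plates restrain it, putting the aluminium in compression and the stainless steel in tension. With no external load the two internal forces are equal and opposite, magnitude P.
Compatibility of the two members (thermal + elastic change equal): (α₁ − α₂)ΔT = P·[1/(A₁E₁) + 1/(A₂E₂)].
|α₁ − α₂|·ΔT = 6.9×10⁻⁶ × 73 = 0.0005037.
1/(A₁E₁) + 1/(A₂E₂) = 1/(1900×193×10³) + 1/(600×71×10³) = 2.62×10⁻⁸ N⁻¹.
P = 0.0005037 / 2.62×10⁻⁸ = 19220 N = 19.22 kN.
σ_{stainless steel} = P/A₁ = 19220/1900 = 10.12 MPa, tensile.

σ ≈ 10.1 MPa (tensile)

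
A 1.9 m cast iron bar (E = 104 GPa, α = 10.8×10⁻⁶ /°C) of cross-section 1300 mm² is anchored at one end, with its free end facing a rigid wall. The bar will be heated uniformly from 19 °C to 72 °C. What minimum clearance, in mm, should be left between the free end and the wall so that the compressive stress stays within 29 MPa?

With no wall the bar would lengthen by αΔT L = 10.8×10⁻⁶ × 53 × 1900 = 1.088 mm.
At the allowable stress the elastic shortening the wall may impose is σL/E = 29 × 1900 / (104×10³) = 0.5298 mm.
So the gap has to take up the difference, g_min = δ_free − σL/E = 1.088 − 0.5298 = 0.5578 mm.

g ≈ 0.558 mm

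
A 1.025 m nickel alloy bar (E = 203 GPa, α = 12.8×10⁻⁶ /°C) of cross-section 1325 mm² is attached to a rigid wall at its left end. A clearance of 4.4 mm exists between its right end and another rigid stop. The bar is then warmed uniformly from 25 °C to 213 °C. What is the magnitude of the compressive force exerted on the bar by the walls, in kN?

P ≈ 0 kN

If the wall were absent the bar would grow by αΔT L = 12.8×10⁻⁶ × 188 × 1025 = 2.467 mm.
This is smaller than the 4.4 mm clearance, so the bar expands freely without reaching the stop — the stress is zero.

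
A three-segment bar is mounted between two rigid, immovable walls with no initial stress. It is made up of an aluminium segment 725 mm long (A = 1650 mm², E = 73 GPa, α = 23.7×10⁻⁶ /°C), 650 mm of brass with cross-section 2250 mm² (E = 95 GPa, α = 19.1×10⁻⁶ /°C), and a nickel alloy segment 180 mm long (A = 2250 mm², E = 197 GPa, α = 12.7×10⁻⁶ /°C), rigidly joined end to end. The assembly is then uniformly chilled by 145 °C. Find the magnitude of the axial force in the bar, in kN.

If the supports were absent, the total length change would be Σ αᵢΔT Lᵢ = 23.7×10⁻⁶×145×725 + 19.1×10⁻⁶×145×650 + 12.7×10⁻⁶×145×180 = 4.623 mm.
The rigid supports impose zero overall length change; the single axial force P common to all segments must satisfy P Σ Lᵢ/(AᵢEᵢ) = δ_free.
The series flexibility is Σ Lᵢ/(AᵢEᵢ) = 725/(1650×73×10³) + 650/(2250×95×10³) + 180/(2250×197×10³) = 9.466×10⁻⁶ mm/N.
P = 4.623 / 9.466×10⁻⁶ = 488400 N = 488.4 kN, tensile.

P ≈ 488 kN (tensile)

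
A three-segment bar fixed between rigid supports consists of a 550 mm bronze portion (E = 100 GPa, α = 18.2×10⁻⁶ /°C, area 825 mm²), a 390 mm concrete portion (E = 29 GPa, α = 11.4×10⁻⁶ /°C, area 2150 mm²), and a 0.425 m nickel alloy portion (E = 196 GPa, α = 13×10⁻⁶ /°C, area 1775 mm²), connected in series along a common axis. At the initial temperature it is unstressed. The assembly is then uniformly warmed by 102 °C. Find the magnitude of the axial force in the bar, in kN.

P ≈ 144 kN (compressive)

If the supports were absent, the total length change would be Σ αᵢΔT Lᵢ = 18.2×10⁻⁶×102×550 + 11.4×10⁻⁶×102×390 + 13×10⁻⁶×102×425 = 2.038 mm.
The walls prevent any net length change, so an axial force P (same in every segment) develops. Compatibility: P · Σ Lᵢ/(AᵢEᵢ) = δ_free.
Σ Lᵢ/(AᵢEᵢ) = 550/(825×100×10³) + 390/(2150×29×10³) + 425/(1775×196×10³) = 1.414×10⁻⁵ mm/N.
So P = 2.038 / 1.414×10⁻⁵ = 144.1 kN, compressive.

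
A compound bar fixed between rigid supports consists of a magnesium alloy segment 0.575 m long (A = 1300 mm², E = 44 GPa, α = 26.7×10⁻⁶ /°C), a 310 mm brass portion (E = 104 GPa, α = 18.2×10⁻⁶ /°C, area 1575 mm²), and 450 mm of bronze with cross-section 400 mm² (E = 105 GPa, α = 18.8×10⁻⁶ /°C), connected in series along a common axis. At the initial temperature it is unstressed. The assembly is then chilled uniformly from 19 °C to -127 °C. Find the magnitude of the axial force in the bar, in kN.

P ≈ 190 kN (tensile)

With the walls removed the bar would change length by δ_free = Σ αᵢΔT Lᵢ = 26.7×10⁻⁶×146×575 + 18.2×10⁻⁶×146×310 + 18.8×10⁻⁶×146×450 = 4.3 mm.
The walls prevent any net length change, so an axial force P (same in every segment) develops. Compatibility: P · Σ Lᵢ/(AᵢEᵢ) = δ_free.
The series flexibility is Σ Lᵢ/(AᵢEᵢ) = 575/(1300×44×10³) + 310/(1575×104×10³) + 450/(400×105×10³) = 2.266×10⁻⁵ mm/N.
Hence P = δ_free / Σ(L/AE) = 4.3/2.266×10⁻⁵ = 189.8 kN (tensile).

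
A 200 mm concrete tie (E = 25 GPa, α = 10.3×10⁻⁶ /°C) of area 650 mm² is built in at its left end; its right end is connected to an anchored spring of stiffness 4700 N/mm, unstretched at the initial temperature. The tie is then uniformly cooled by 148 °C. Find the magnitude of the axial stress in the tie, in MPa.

σ ≈ 2.08 MPa (tensile)

The unrestrained thermal change is αΔT L = 10.3×10⁻⁶ × 148 × 200 = 0.3049 mm.
With a force P in the spring, the elastic change of the tie is PL/(AE) and that of the spring is P/k; compatibility requires their sum to equal δ_free.
So P = δ_free / [L/(AE) + 1/k] = 0.3049 / [ 200/(650×25×10³) + 1/(4700) ].
P = 0.3049 / 0.0002251 = 1355 N.
σ = P/A = 1355/650 = 2.084 MPa.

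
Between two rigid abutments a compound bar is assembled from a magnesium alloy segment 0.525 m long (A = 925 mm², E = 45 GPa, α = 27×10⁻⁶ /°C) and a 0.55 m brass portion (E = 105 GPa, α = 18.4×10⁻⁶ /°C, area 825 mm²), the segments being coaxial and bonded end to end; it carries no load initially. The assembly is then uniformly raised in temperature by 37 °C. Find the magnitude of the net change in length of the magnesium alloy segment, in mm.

|ΔL| ≈ 0.0734 mm

If the supports were absent, the total length change would be Σ αᵢΔT Lᵢ = 27×10⁻⁶×37×525 + 18.4×10⁻⁶×37×550 = 0.8989 mm.
Since the ends are fixed, an axial force P builds up, equal in every segment, with P · Σ Lᵢ/(AᵢEᵢ) = δ_free.
The series flexibility is Σ Lᵢ/(AᵢEᵢ) = 525/(925×45×10³) + 550/(825×105×10³) = 1.896×10⁻⁵ mm/N.
So P = 0.8989 / 1.896×10⁻⁵ = 47.41 kN, compressive.
For the magnesium alloy segment, free thermal change = 27×10⁻⁶×37×525 = 0.5245 mm and elastic change from P = 47410×525/(925×45×10³) = 0.5979 mm; these oppose, so the net change is 0.0734 mm (segment shortens).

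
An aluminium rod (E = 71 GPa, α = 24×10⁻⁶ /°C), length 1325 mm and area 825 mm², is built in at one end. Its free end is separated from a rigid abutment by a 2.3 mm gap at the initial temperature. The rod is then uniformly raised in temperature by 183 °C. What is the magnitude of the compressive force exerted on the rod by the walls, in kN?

Unrestrained expansion: δ_free = αΔT L = 24×10⁻⁶ × 183 × 1325 = 5.819 mm.
After closing the 2.3 mm clearance, 5.819 − 2.3 = 3.519 mm of expansion remains to be suppressed by the wall.
Compatibility: PL/(AE) = 3.519 mm, so σ = P/A = E × (3.519/1325) = 188.6 MPa.
P = σA = 188.6 × 825 = 155.6 kN.

P ≈ 156 kN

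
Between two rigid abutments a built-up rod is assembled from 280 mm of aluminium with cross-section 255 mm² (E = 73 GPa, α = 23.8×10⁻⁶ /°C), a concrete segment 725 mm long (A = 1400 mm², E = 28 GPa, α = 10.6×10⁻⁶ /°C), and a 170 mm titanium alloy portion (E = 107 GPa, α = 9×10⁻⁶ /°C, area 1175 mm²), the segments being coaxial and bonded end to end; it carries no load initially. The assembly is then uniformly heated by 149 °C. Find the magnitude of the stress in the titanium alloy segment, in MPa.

σ ≈ 57.7 MPa (compressive)

If the supports were absent, the total length change would be Σ αᵢΔT Lᵢ = 23.8×10⁻⁶×149×280 + 10.6×10⁻⁶×149×725 + 9×10⁻⁶×149×170 = 2.366 mm.
The walls prevent any net length change, so an axial force P (same in every segment) develops. Compatibility: P · Σ Lᵢ/(AᵢEᵢ) = δ_free.
Σ Lᵢ/(AᵢEᵢ) = 280/(255×73×10³) + 725/(1400×28×10³) + 170/(1175×107×10³) = 3.489×10⁻⁵ mm/N.
Hence P = δ_free / Σ(L/AE) = 2.366/3.489×10⁻⁵ = 67.81 kN (compressive).
σ_{titanium alloy} = P / A = 67810 / 1175 = 57.71 MPa.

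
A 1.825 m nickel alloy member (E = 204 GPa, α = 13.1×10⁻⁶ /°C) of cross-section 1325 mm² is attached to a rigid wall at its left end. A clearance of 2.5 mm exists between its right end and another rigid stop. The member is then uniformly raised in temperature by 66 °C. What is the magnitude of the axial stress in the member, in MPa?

σ ≈ 0 MPa

If the wall were absent the member would grow by αΔT L = 13.1×10⁻⁶ × 66 × 1825 = 1.578 mm.
This is smaller than the 2.5 mm clearance, so the member expands freely without reaching the stop — the stress is zero.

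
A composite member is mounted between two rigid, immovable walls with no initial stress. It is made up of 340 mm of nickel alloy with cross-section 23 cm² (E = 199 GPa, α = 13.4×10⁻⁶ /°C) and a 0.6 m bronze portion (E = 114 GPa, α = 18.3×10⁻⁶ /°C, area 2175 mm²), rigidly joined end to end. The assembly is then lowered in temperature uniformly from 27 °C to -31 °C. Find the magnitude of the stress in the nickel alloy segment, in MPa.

σ ≈ 124 MPa (tensile)

If the supports were absent, the total length change would be Σ αᵢΔT Lᵢ = 13.4×10⁻⁶×58×340 + 18.3×10⁻⁶×58×600 = 0.9011 mm.
Since the ends are fixed, an axial force P builds up, equal in every segment, with P · Σ Lᵢ/(AᵢEᵢ) = δ_free.
Σ Lᵢ/(AᵢEᵢ) = 340/(2300×199×10³) + 600/(2175×114×10³) = 3.163×10⁻⁶ mm/N.
Hence P = δ_free / Σ(L/AE) = 0.9011/3.163×10⁻⁶ = 284.9 kN (tensile).
σ_{nickel alloy} = P / A = 284900 / 2300 = 123.9 MPa.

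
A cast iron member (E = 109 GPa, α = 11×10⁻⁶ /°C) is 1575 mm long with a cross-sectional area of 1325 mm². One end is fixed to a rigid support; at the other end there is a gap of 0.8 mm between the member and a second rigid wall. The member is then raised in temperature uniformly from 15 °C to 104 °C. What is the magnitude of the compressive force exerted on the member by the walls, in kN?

P ≈ 68 kN

If the wall were absent the member would grow by αΔT L = 11×10⁻⁶ × 89 × 1575 = 1.542 mm.
This exceeds the 0.8 mm gap, so the wall pushes back. The portion of expansion that must be recovered elastically is δ_free − gap = 1.542 − 0.8 = 0.7419 mm.
So σ = E(δ_free − g)/L = 109×10³ × 0.7419/1575 = 51.35 MPa.
Force on the wall = σA = 51.35 × 1325 mm² = 68.03 kN.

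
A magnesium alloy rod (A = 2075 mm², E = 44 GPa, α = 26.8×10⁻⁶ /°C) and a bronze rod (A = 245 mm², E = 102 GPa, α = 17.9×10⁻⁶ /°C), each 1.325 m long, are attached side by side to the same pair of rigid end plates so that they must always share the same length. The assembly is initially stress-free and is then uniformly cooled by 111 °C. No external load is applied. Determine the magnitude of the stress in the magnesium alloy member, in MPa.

Equilibrium of a rigid end plate with no external load gives equal and opposite internal forces ±P in the two members. Since α_{magnesium alloy} > α_{bronze}, cooling drives the magnesium alloy into tension and the bronze into compression.
Setting the final lengths equal and cancelling L: (α₁ − α₂)ΔT = P/(A₁E₁) + P/(A₂E₂).
|α₁ − α₂|·ΔT = 8.9×10⁻⁶ × 111 = 0.0009879.
1/(A₁E₁) + 1/(A₂E₂) = 1/(2075×44×10³) + 1/(245×102×10³) = 5.097×10⁻⁸ N⁻¹.
P = 0.0009879 / 5.097×10⁻⁸ = 19380 N = 19.38 kN.
σ_{magnesium alloy} = P/A₁ = 19380/2075 = 9.341 MPa, tensile.

σ ≈ 9.34 MPa (tensile)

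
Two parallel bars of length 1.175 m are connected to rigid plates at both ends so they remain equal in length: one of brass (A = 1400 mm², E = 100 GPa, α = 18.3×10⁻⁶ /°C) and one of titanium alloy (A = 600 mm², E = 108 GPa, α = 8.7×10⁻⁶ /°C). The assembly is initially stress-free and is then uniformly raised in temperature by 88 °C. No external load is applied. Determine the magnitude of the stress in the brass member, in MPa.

σ ≈ 26.7 MPa (compressive)

Equilibrium of a rigid end plate with no external load gives equal and opposite internal forces ±P in the two members. Since α_{brass} > α_{titanium alloy}, heating drives the brass into compression and the titanium alloy into tension.
Compatibility of the two members (thermal + elastic change equal): (α₁ − α₂)ΔT = P·[1/(A₁E₁) + 1/(A₂E₂)].
|α₁ − α₂|·ΔT = 9.6×10⁻⁶ × 88 = 0.0008448.
1/(A₁E₁) + 1/(A₂E₂) = 1/(1400×100×10³) + 1/(600×108×10³) = 2.257×10⁻⁸ N⁻¹.
So P = 0.0008448 / 2.257×10⁻⁸ = 37.42 kN.
σ_{brass} = P/A₁ = 37420/1400 = 26.73 MPa, compressive.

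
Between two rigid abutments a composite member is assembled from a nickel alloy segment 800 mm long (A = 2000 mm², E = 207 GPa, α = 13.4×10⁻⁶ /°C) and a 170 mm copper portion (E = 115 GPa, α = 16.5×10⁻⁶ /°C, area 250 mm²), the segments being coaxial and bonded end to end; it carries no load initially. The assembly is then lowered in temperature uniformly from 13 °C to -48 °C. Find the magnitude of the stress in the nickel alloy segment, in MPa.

If the supports were absent, the total length change would be Σ αᵢΔT Lᵢ = 13.4×10⁻⁶×61×800 + 16.5×10⁻⁶×61×170 = 0.825 mm.
The rigid supports impose zero overall length change; the single axial force P common to all segments must satisfy P Σ Lᵢ/(AᵢEᵢ) = δ_free.
The series flexibility is Σ Lᵢ/(AᵢEᵢ) = 800/(2000×207×10³) + 170/(250×115×10³) = 7.845×10⁻⁶ mm/N.
So P = 0.825 / 7.845×10⁻⁶ = 105.2 kN, tensile.
σ_{nickel alloy} = P / A = 105200 / 2000 = 52.58 MPa.

σ ≈ 52.6 MPa (tensile)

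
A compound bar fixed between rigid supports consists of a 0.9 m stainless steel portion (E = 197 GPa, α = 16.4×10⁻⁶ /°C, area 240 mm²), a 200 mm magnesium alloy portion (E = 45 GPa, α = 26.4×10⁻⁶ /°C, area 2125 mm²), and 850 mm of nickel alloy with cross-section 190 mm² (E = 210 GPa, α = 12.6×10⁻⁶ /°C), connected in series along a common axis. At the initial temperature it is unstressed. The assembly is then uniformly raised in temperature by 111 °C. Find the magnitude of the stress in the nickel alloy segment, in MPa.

σ ≈ 423 MPa (compressive)

If the supports were absent, the total length change would be Σ αᵢΔT Lᵢ = 16.4×10⁻⁶×111×900 + 26.4×10⁻⁶×111×200 + 12.6×10⁻⁶×111×850 = 3.413 mm.
Since the ends are fixed, an axial force P builds up, equal in every segment, with P · Σ Lᵢ/(AᵢEᵢ) = δ_free.
The series flexibility is Σ Lᵢ/(AᵢEᵢ) = 900/(240×197×10³) + 200/(2125×45×10³) + 850/(190×210×10³) = 4.243×10⁻⁵ mm/N.
P = 3.413 / 4.243×10⁻⁵ = 80440 N = 80.44 kN, compressive.
σ_{nickel alloy} = P / A = 80440 / 190 = 423.4 MPa.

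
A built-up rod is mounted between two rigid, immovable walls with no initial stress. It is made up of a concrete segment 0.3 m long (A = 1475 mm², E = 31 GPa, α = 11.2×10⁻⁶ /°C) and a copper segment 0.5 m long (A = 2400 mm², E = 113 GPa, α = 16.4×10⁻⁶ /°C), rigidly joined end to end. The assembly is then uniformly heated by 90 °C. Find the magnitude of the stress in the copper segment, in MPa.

With the walls removed the bar would change length by δ_free = Σ αᵢΔT Lᵢ = 11.2×10⁻⁶×90×300 + 16.4×10⁻⁶×90×500 = 1.04 mm.
Since the ends are fixed, an axial force P builds up, equal in every segment, with P · Σ Lᵢ/(AᵢEᵢ) = δ_free.
Σ Lᵢ/(AᵢEᵢ) = 300/(1475×31×10³) + 500/(2400×113×10³) = 8.405×10⁻⁶ mm/N.
Hence P = δ_free / Σ(L/AE) = 1.04/8.405×10⁻⁶ = 123.8 kN (compressive).
σ_{copper} = P / A = 123800 / 2400 = 51.58 MPa.

σ ≈ 51.6 MPa (compressive)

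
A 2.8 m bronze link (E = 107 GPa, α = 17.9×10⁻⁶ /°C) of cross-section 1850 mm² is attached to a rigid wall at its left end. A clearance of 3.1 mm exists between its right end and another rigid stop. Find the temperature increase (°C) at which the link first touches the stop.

Contact occurs when the free expansion equals the gap: αΔT L = 3.1 mm.
So ΔT = g/(αL) = 3.1/(17.9×10⁻⁶ × 2800) = 61.85 °C.

ΔT ≈ 61.9 °C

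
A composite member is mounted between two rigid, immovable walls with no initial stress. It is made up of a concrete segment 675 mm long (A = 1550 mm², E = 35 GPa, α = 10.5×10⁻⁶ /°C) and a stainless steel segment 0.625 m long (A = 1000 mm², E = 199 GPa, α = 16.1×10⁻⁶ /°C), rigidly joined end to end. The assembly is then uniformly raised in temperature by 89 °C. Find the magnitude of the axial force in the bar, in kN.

P ≈ 97.9 kN (compressive)

Free thermal expansion of the whole bar: Σ αᵢΔT Lᵢ = 10.5×10⁻⁶×89×675 + 16.1×10⁻⁶×89×625 = 1.526 mm.
Since the ends are fixed, an axial force P builds up, equal in every segment, with P · Σ Lᵢ/(AᵢEᵢ) = δ_free.
The series flexibility is Σ Lᵢ/(AᵢEᵢ) = 675/(1550×35×10³) + 625/(1000×199×10³) = 1.558×10⁻⁵ mm/N.
So P = 1.526 / 1.558×10⁻⁵ = 97.95 kN, compressive.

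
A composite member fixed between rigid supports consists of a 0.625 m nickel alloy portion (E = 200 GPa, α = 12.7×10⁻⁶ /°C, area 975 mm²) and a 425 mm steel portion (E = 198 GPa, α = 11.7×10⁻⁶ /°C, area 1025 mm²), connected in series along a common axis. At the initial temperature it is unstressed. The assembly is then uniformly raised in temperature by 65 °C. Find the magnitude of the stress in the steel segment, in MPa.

σ ≈ 154 MPa (compressive)

If the supports were absent, the total length change would be Σ αᵢΔT Lᵢ = 12.7×10⁻⁶×65×625 + 11.7×10⁻⁶×65×425 = 0.8391 mm.
Since the ends are fixed, an axial force P builds up, equal in every segment, with P · Σ Lᵢ/(AᵢEᵢ) = δ_free.
Σ Lᵢ/(AᵢEᵢ) = 625/(975×200×10³) + 425/(1025×198×10³) = 5.299×10⁻⁶ mm/N.
Hence P = δ_free / Σ(L/AE) = 0.8391/5.299×10⁻⁶ = 158.4 kN (compressive).
σ_{steel} = P / A = 158400 / 1025 = 154.5 MPa.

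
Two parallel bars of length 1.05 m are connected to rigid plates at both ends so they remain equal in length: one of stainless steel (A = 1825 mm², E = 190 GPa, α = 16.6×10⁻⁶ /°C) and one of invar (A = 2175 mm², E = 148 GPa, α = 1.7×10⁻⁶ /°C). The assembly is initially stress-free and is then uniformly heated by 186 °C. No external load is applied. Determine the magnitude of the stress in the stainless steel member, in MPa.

Both members must finish at the same length. With the larger α, the stainless steel tends to over-expand; the plates restrain it, putting the stainless steel in compression and the invar in tension. With no external load the two internal forces are equal and opposite, magnitude P.
Setting the final lengths equal and cancelling L: (α₁ − α₂)ΔT = P/(A₁E₁) + P/(A₂E₂).
|α₁ − α₂|·ΔT = 14.9×10⁻⁶ × 186 = 0.002771.
1/(A₁E₁) + 1/(A₂E₂) = 1/(1825×190×10³) + 1/(2175×148×10³) = 5.99×10⁻⁹ N⁻¹.
P = 0.002771 / 5.99×10⁻⁹ = 462600 N = 462.6 kN.
σ_{stainless steel} = P/A₁ = 462600/1825 = 253.5 MPa, compressive.

σ ≈ 253 MPa (compressive)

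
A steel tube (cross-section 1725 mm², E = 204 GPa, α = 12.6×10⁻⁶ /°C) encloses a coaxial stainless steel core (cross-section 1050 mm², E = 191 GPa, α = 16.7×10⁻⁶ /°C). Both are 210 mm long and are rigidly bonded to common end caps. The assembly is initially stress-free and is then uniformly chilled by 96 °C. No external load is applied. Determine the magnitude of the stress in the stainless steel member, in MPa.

σ ≈ 47.9 MPa (tensile)

The stainless steel has the larger α, so on cooling it would change length more than the steel if both were free. The rigid plates force a common final length, so the stainless steel is put into tension and the steel into compression, with equal and opposite forces P (no external load).
Compatibility of the two members (thermal + elastic change equal): (α₁ − α₂)ΔT = P·[1/(A₁E₁) + 1/(A₂E₂)].
|α₁ − α₂|·ΔT = 4.1×10⁻⁶ × 96 = 0.0003936.
1/(A₁E₁) + 1/(A₂E₂) = 1/(1725×204×10³) + 1/(1050×191×10³) = 7.828×10⁻⁹ N⁻¹.
So P = 0.0003936 / 7.828×10⁻⁹ = 50.28 kN.
σ_{stainless steel} = P/A₂ = 50280/1050 = 47.89 MPa, tensile.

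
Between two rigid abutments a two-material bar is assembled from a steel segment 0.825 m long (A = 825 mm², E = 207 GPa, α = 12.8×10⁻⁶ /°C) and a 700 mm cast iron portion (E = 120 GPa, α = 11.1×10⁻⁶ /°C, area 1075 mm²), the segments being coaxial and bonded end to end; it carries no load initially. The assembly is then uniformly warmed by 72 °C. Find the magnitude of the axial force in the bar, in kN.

Free thermal expansion of the whole bar: Σ αᵢΔT Lᵢ = 12.8×10⁻⁶×72×825 + 11.1×10⁻⁶×72×700 = 1.32 mm.
The walls prevent any net length change, so an axial force P (same in every segment) develops. Compatibility: P · Σ Lᵢ/(AᵢEᵢ) = δ_free.
The series flexibility is Σ Lᵢ/(AᵢEᵢ) = 825/(825×207×10³) + 700/(1075×120×10³) = 1.026×10⁻⁵ mm/N.
P = 1.32 / 1.026×10⁻⁵ = 128700 N = 128.7 kN, compressive.

P ≈ 129 kN (compressive)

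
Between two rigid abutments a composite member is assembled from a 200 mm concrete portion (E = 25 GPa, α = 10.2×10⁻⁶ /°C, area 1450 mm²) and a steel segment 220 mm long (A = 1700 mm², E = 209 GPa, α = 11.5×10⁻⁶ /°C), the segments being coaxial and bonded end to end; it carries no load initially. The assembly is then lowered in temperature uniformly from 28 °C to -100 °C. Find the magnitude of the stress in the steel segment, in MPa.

σ ≈ 56.1 MPa (tensile)

If the supports were absent, the total length change would be Σ αᵢΔT Lᵢ = 10.2×10⁻⁶×128×200 + 11.5×10⁻⁶×128×220 = 0.585 mm.
The rigid supports impose zero overall length change; the single axial force P common to all segments must satisfy P Σ Lᵢ/(AᵢEᵢ) = δ_free.
Σ Lᵢ/(AᵢEᵢ) = 200/(1450×25×10³) + 220/(1700×209×10³) = 6.136×10⁻⁶ mm/N.
Hence P = δ_free / Σ(L/AE) = 0.585/6.136×10⁻⁶ = 95.33 kN (tensile).
σ_{steel} = P / A = 95330 / 1700 = 56.07 MPa.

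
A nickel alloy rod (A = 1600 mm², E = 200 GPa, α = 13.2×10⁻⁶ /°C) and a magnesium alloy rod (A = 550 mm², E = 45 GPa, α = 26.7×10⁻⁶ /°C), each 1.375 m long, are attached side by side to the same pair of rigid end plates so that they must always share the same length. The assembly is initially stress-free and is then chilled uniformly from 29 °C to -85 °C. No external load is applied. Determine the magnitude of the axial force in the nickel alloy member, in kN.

P ≈ 35.4 kN (compressive in the nickel alloy)

The magnesium alloy has the larger α, so on cooling it would change length more than the nickel alloy if both were free. The rigid plates force a common final length, so the magnesium alloy is put into tension and the nickel alloy into compression, with equal and opposite forces P (no external load).
Setting the final lengths equal and cancelling L: (α₁ − α₂)ΔT = P/(A₁E₁) + P/(A₂E₂).
|α₁ − α₂|·ΔT = 13.5×10⁻⁶ × 114 = 0.001539.
1/(A₁E₁) + 1/(A₂E₂) = 1/(1600×200×10³) + 1/(550×45×10³) = 4.353×10⁻⁸ N⁻¹.
P = 0.001539 / 4.353×10⁻⁸ = 35360 N = 35.36 kN.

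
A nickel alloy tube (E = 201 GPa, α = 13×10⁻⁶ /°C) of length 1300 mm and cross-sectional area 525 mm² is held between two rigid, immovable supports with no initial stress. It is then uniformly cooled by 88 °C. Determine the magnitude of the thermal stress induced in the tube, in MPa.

σ ≈ 230 MPa (tensile)

Because both ends are immovable the net strain is zero, and the suppressed thermal strain is αΔT = 13×10⁻⁶ × 88 = 1144×10⁻⁶.
The stress required to suppress this strain is σ = Eε = 201×10³ × 1144×10⁻⁶ = 229.9 MPa, tensile since the tube is trying to contract.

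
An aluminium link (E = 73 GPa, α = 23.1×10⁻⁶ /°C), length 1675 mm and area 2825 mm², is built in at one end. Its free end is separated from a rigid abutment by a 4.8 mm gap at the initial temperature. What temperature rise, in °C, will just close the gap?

The gap closes when αΔT L = 4.8 mm, since the link is still unstressed at that instant.
So ΔT = g/(αL) = 4.8/(23.1×10⁻⁶ × 1675) = 124.1 °C.

ΔT ≈ 124 °C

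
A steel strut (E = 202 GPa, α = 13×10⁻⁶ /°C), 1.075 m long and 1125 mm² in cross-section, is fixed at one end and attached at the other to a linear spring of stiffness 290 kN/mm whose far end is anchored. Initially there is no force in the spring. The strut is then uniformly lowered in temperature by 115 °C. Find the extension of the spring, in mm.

If the spring were absent the strut would shorten by αΔT L = 13×10⁻⁶ × 115 × 1075 = 1.607 mm.
With a force P in the spring, the elastic change of the strut is PL/(AE) and that of the spring is P/k; compatibility requires their sum to equal δ_free.
P [ L/(AE) + 1/k ] = δ_free → P [ 1075/(1125×202×10³) + 1/(290×10³) ] = 1.607.
P = 1.607 / 8.179×10⁻⁶ = 196500 N.
Spring extension = P/k = 196500/(290×10³) = 0.6776 mm.

δ ≈ 0.678 mm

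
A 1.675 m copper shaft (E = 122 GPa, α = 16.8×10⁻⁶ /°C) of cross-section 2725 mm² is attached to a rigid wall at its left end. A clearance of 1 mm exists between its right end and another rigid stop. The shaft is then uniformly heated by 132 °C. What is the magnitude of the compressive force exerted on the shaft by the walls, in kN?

If the wall were absent the shaft would grow by αΔT L = 16.8×10⁻⁶ × 132 × 1675 = 3.714 mm.
The gap closes (δ_free > 1 mm) and the wall then resists a further 3.714 − 1 = 2.714 mm of expansion.
So σ = E(δ_free − g)/L = 122×10³ × 2.714/1675 = 197.7 MPa.
Force on the wall = σA = 197.7 × 2725 mm² = 538.8 kN.

P ≈ 539 kN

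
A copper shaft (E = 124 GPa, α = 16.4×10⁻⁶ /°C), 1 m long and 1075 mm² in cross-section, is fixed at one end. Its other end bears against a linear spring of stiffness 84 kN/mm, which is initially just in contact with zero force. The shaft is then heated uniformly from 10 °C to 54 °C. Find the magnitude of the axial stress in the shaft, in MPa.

σ ≈ 34.6 MPa (compressive)

If the spring were absent the shaft would lengthen by αΔT L = 16.4×10⁻⁶ × 44 × 1000 = 0.7216 mm.
Let P be the compressive force at the spring. The shaft shortens elastically by PL/(AE) and the spring compresses by P/k; together these equal δ_free.
P [ L/(AE) + 1/k ] = δ_free → P [ 1000/(1075×124×10³) + 1/(84×10³) ] = 0.7216.
P = 0.7216 / 1.941×10⁻⁵ = 37180 N.
σ = P/A = 37180/1075 = 34.59 MPa.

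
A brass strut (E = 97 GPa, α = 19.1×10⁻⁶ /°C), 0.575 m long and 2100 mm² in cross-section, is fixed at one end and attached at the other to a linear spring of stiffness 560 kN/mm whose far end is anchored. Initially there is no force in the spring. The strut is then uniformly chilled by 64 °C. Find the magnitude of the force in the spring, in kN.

Free thermal contraction: δ_free = αΔT L = 19.1×10⁻⁶ × 64 × 575 = 0.7029 mm.
With a force P in the spring, the elastic change of the strut is PL/(AE) and that of the spring is P/k; compatibility requires their sum to equal δ_free.
P [ L/(AE) + 1/k ] = δ_free → P [ 575/(2100×97×10³) + 1/(560×10³) ] = 0.7029.
P = 0.7029 / 4.608×10⁻⁶ = 152500 N.

P ≈ 153 kN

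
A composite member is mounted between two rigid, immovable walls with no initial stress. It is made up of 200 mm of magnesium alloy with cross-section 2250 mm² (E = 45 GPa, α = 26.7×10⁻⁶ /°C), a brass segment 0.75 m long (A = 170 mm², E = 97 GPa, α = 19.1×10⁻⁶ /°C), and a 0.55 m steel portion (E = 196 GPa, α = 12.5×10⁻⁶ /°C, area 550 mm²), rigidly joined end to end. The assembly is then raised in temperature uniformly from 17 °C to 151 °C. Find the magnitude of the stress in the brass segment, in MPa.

Free thermal expansion of the whole bar: Σ αᵢΔT Lᵢ = 26.7×10⁻⁶×134×200 + 19.1×10⁻⁶×134×750 + 12.5×10⁻⁶×134×550 = 3.556 mm.
The walls prevent any net length change, so an axial force P (same in every segment) develops. Compatibility: P · Σ Lᵢ/(AᵢEᵢ) = δ_free.
The series flexibility is Σ Lᵢ/(AᵢEᵢ) = 200/(2250×45×10³) + 750/(170×97×10³) + 550/(550×196×10³) = 5.256×10⁻⁵ mm/N.
So P = 3.556 / 5.256×10⁻⁵ = 67.66 kN, compressive.
σ_{brass} = P / A = 67660 / 170 = 398 MPa.

σ ≈ 398 MPa (compressive)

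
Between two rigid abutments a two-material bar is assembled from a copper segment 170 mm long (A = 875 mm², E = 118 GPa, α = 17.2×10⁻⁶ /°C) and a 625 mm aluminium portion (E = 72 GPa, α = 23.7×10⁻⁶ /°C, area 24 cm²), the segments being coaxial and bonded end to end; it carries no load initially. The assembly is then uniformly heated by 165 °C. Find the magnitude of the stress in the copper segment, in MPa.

σ ≈ 635 MPa (compressive)

With the walls removed the bar would change length by δ_free = Σ αᵢΔT Lᵢ = 17.2×10⁻⁶×165×170 + 23.7×10⁻⁶×165×625 = 2.927 mm.
Since the ends are fixed, an axial force P builds up, equal in every segment, with P · Σ Lᵢ/(AᵢEᵢ) = δ_free.
Σ Lᵢ/(AᵢEᵢ) = 170/(875×118×10³) + 625/(2400×72×10³) = 5.263×10⁻⁶ mm/N.
Hence P = δ_free / Σ(L/AE) = 2.927/5.263×10⁻⁶ = 556 kN (compressive).
σ_{copper} = P / A = 556000 / 875 = 635.4 MPa.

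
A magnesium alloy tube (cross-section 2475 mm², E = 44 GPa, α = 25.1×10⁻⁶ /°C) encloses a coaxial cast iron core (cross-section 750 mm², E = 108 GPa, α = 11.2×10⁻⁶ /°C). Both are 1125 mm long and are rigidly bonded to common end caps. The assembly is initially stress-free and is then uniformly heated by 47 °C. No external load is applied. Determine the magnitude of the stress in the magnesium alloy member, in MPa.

Equilibrium of a rigid end plate with no external load gives equal and opposite internal forces ±P in the two members. Since α_{magnesium alloy} > α_{cast iron}, heating drives the magnesium alloy into compression and the cast iron into tension.
Setting the final lengths equal and cancelling L: (α₁ − α₂)ΔT = P/(A₁E₁) + P/(A₂E₂).
|α₁ − α₂|·ΔT = 13.9×10⁻⁶ × 47 = 0.0006533.
1/(A₁E₁) + 1/(A₂E₂) = 1/(2475×44×10³) + 1/(750×108×10³) = 2.153×10⁻⁸ N⁻¹.
P = 0.0006533 / 2.153×10⁻⁸ = 30350 N = 30.35 kN.
σ_{magnesium alloy} = P/A₁ = 30350/2475 = 12.26 MPa, compressive.

σ ≈ 12.3 MPa (compressive)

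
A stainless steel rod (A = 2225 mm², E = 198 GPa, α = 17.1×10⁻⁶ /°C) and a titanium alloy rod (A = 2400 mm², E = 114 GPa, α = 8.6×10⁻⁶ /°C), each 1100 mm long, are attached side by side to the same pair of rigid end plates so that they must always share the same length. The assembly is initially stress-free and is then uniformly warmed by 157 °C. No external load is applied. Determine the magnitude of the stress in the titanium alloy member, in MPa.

Equilibrium of a rigid end plate with no external load gives equal and opposite internal forces ±P in the two members. Since α_{stainless steel} > α_{titanium alloy}, heating drives the stainless steel into compression and the titanium alloy into tension.
Equating the net (thermal + elastic) strains gives |α₁ − α₂|·ΔT = P·[1/(A₁E₁) + 1/(A₂E₂)].
|α₁ − α₂|·ΔT = 8.5×10⁻⁶ × 157 = 0.001335.
1/(A₁E₁) + 1/(A₂E₂) = 1/(2225×198×10³) + 1/(2400×114×10³) = 5.925×10⁻⁹ N⁻¹.
P = 0.001335 / 5.925×10⁻⁹ = 225200 N = 225.2 kN.
σ_{titanium alloy} = P/A₂ = 225200/2400 = 93.85 MPa, tensile.

σ ≈ 93.8 MPa (tensile)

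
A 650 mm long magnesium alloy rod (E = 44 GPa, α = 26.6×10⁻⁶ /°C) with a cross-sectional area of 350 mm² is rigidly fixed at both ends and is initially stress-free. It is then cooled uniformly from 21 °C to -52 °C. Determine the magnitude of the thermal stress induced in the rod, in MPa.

The supports are rigid, so the total axial strain is zero. The restrained thermal strain is ε = αΔT = 26.6×10⁻⁶ × 73 = 1941.8×10⁻⁶.
The stress required to suppress this strain is σ = Eε = 44×10³ × 1941.8×10⁻⁶ = 85.44 MPa, tensile since the rod is trying to contract.

σ ≈ 85.4 MPa (tensile)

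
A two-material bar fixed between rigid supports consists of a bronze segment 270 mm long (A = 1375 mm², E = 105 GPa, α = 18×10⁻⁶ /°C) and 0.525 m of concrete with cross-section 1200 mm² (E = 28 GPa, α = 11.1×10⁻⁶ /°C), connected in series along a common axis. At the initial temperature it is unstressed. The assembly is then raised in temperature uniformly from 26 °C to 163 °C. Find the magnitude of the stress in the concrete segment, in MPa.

σ ≈ 69.7 MPa (compressive)

With the walls removed the bar would change length by δ_free = Σ αᵢΔT Lᵢ = 18×10⁻⁶×137×270 + 11.1×10⁻⁶×137×525 = 1.464 mm.
The rigid supports impose zero overall length change; the single axial force P common to all segments must satisfy P Σ Lᵢ/(AᵢEᵢ) = δ_free.
The series flexibility is Σ Lᵢ/(AᵢEᵢ) = 270/(1375×105×10³) + 525/(1200×28×10³) = 1.75×10⁻⁵ mm/N.
P = 1.464 / 1.75×10⁻⁵ = 83690 N = 83.69 kN, compressive.
σ_{concrete} = P / A = 83690 / 1200 = 69.74 MPa.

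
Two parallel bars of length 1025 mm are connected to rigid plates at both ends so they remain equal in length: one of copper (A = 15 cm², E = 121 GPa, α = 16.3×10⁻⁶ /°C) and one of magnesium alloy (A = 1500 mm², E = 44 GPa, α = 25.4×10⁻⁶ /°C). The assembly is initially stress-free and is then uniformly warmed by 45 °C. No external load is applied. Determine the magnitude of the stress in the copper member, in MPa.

The magnesium alloy has the larger α, so on heating it would change length more than the copper if both were free. The rigid plates force a common final length, so the magnesium alloy is put into compression and the copper into tension, with equal and opposite forces P (no external load).
Equating the net (thermal + elastic) strains gives |α₁ − α₂|·ΔT = P·[1/(A₁E₁) + 1/(A₂E₂)].
|α₁ − α₂|·ΔT = 9.1×10⁻⁶ × 45 = 0.0004095.
1/(A₁E₁) + 1/(A₂E₂) = 1/(1500×121×10³) + 1/(1500×44×10³) = 2.066×10⁻⁸ N⁻¹.
P = 0.0004095 / 2.066×10⁻⁸ = 19820 N = 19.82 kN.
σ_{copper} = P/A₁ = 19820/1500 = 13.21 MPa, tensile.

σ ≈ 13.2 MPa (tensile)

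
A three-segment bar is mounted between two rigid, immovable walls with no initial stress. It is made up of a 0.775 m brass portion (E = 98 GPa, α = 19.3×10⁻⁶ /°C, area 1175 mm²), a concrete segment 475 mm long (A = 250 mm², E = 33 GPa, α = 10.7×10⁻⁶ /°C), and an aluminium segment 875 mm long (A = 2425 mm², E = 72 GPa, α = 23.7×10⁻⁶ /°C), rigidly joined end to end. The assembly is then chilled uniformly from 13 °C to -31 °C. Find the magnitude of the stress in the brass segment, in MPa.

σ ≈ 22 MPa (tensile)

If the supports were absent, the total length change would be Σ αᵢΔT Lᵢ = 19.3×10⁻⁶×44×775 + 10.7×10⁻⁶×44×475 + 23.7×10⁻⁶×44×875 = 1.794 mm.
Since the ends are fixed, an axial force P builds up, equal in every segment, with P · Σ Lᵢ/(AᵢEᵢ) = δ_free.
Σ Lᵢ/(AᵢEᵢ) = 775/(1175×98×10³) + 475/(250×33×10³) + 875/(2425×72×10³) = 6.932×10⁻⁵ mm/N.
So P = 1.794 / 6.932×10⁻⁵ = 25.88 kN, tensile.
σ_{brass} = P / A = 25880 / 1175 = 22.03 MPa.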